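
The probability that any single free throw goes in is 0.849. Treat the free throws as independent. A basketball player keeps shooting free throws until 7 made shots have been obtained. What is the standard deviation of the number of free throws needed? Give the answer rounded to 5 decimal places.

Y = total free throws until the seventh success; negative binomial with r=7, p=0.849.
SD(Y) = √[r(1−p)/p²] = √(1.4664242) = 1.2109600

1.21096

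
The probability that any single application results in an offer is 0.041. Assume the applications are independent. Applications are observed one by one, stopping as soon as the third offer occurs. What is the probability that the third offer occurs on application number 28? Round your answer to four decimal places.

0.0085

Y = trial on which the third success occurs; negative binomial, r=3, p=0.041.
P(Y=28) = C(27,2) · p^3 · (1−p)^25
= 351 · 6.8921e-05 · 0.35113 = 0.008494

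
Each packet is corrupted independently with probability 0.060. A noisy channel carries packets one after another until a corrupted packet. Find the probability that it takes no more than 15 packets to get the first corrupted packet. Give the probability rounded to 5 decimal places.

Y = number of packets to the first success; geometric, p = 0.06.
P(Y ≤ 15) = 1 − (1−p)^15 = 1 − 0.3952918 = 0.6047082

0.60471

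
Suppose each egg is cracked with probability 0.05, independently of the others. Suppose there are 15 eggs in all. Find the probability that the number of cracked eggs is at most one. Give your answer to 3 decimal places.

X ~ Binomial(15, 0.05); P(X ≤ 1) = Σ C(15,k) p^k (1−p)^(15−k) over k:
  k=0: C(15,0)·0.05^0·0.95^15 = 0.46329
  k=1: C(15,1)·0.05^1·0.95^14 = 0.36576
Total = 0.82905

0.829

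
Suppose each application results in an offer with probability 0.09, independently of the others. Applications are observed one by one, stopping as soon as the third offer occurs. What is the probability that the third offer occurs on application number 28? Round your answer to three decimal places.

0.024

Y = trial on which the third success occurs; negative binomial, r=3, p=0.09.
P(Y=28) = C(27,2) · p^3 · (1−p)^25
= 351 · 0.000729 · 0.094631 = 0.02421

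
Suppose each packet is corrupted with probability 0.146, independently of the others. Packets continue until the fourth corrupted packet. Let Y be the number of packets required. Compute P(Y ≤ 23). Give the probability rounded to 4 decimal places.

Finishing within 23 packets ⇔ at least 4 successes in the first 23. With X ~ Binomial(23, 0.146), P(Y ≤ 23) = 1 − P(X ≤ 3).
  k=0: C(23,0)·0.146^0·0.854^23 = 0.026517
  k=1: C(23,1)·0.146^1·0.854^22 = 0.104269
  k=2: C(23,2)·0.146^2·0.854^21 = 0.196084
  k=3: C(23,3)·0.146^3·0.854^20 = 0.234658
1 − 0.561527 = 0.438473

0.4385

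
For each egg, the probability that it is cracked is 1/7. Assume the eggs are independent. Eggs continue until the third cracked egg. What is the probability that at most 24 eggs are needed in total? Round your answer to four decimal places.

Finishing within 24 eggs ⇔ at least 3 successes in the first 24. With X ~ Binomial(24, 0.142857), P(Y ≤ 24) = 1 − P(X ≤ 2).
  k=0: C(24,0)·0.142857^0·0.857143^24 = 0.024733
  k=1: C(24,1)·0.142857^1·0.857143^23 = 0.098932
  k=2: C(24,2)·0.142857^2·0.857143^22 = 0.189620
1 − 0.313285 = 0.686715

0.6867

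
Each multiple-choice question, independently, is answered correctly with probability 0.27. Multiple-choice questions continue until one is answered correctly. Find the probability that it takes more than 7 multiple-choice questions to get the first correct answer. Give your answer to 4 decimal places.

0.1105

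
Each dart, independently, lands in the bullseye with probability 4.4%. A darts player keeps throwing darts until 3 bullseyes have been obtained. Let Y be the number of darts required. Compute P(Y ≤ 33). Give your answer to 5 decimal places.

Finishing within 33 darts ⇔ at least 3 successes in the first 33. With X ~ Binomial(33, 0.044), P(Y ≤ 33) = 1 − P(X ≤ 2).
  k=0: C(33,0)·0.044^0·0.956^33 = 0.2265220
  k=1: C(33,1)·0.044^1·0.956^32 = 0.3440481
  k=2: C(33,2)·0.044^2·0.956^31 = 0.2533576
1 − 0.8239277 = 0.1760723

0.17607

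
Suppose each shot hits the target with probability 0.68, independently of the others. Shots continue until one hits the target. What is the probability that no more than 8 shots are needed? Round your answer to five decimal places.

Y = number of shots to the first success; geometric, p = 0.68.
P(Y ≤ 8) = 1 − (1−p)^8 = 1 − 0.0001100 = 0.9998900

0.99989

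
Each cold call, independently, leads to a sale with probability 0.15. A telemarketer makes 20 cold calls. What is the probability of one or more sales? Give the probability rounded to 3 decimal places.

P(at least one) = 1 − P(none) = 1 − (1 − 0.15)^20
= 1 − 0.03876 = 0.96124

0.961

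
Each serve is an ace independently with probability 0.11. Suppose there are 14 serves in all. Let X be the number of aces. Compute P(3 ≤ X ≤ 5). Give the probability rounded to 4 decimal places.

X ~ Binomial(14, 0.11); P(3 ≤ X ≤ 5) = Σ C(14,k) p^k (1−p)^(14−k) over k:
  k=3: C(14,3)·0.11^3·0.89^11 = 0.134453
  k=4: C(14,4)·0.11^4·0.89^10 = 0.045699
  k=5: C(14,5)·0.11^5·0.89^9 = 0.011296
Total = 0.191448

0.1914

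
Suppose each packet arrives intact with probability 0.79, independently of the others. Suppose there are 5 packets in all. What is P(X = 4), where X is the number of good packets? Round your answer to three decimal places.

0.409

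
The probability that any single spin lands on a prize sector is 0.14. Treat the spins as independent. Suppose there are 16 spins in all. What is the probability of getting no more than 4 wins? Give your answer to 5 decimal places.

0.93818

X ~ Binomial(16, 0.14); P(X ≤ 4) = Σ C(16,k) p^k (1−p)^(16−k) over k:
  k=0: C(16,0)·0.14^0·0.86^16 = 0.0895314
  k=1: C(16,1)·0.14^1·0.86^15 = 0.2331980
  k=2: C(16,2)·0.14^2·0.86^14 = 0.2847185
  k=3: C(16,3)·0.14^3·0.86^13 = 0.2162977
  k=4: C(16,4)·0.14^4·0.86^12 = 0.1144366
Total = 0.9381822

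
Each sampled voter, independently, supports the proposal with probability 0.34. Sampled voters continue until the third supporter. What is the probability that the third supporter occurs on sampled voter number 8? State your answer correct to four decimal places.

0.1034

Y = trial on which the third success occurs; negative binomial, r=3, p=0.34.
P(Y=8) = C(7,2) · p^3 · (1−p)^5
= 21 · 0.039304 · 0.12523 = 0.103366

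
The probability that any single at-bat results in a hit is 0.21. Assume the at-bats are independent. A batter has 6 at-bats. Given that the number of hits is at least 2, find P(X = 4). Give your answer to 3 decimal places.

0.049

X ~ Binomial(6, 0.21). Want P(X=4 | X≥2) = P(X=4) / P(X≥2).
P(X=4) = C(6,4)·0.21^4·0.79^2 = 0.01821
P(X≥2) = 1 − 0.24309 − 0.38771 = 0.36920
Ratio = 0.01821 / 0.36920 = 0.04931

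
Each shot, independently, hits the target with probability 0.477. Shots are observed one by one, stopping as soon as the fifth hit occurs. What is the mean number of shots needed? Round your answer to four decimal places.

Y = total shots until the fifth success; negative binomial with r=5, p=0.477.
E[Y] = r / p = 5 / 0.477 = 10.482180

10.4822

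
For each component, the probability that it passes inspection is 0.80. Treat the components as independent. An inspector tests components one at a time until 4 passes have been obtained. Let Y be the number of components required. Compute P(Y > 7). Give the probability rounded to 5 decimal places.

Needing more than 7 components ⇔ fewer than 4 successes in the first 7. With X ~ Binomial(7, 0.80), P(Y > 7) = P(X ≤ 3).
  k=0: C(7,0)·0.80^0·0.20^7 = 0.0000128
  k=1: C(7,1)·0.80^1·0.20^6 = 0.0003584
  k=2: C(7,2)·0.80^2·0.20^5 = 0.0043008
  k=3: C(7,3)·0.80^3·0.20^4 = 0.0286720
P(X ≤ 3) = 0.0333440

0.03334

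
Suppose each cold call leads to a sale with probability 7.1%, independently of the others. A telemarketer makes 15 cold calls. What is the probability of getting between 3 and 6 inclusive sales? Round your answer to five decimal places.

0.08565

X ~ Binomial(15, 0.071); P(3 ≤ X ≤ 6) = Σ C(15,k) p^k (1−p)^(15−k) over k:
  k=3: C(15,3)·0.071^3·0.929^12 = 0.0672938
  k=4: C(15,4)·0.071^4·0.929^11 = 0.0154290
  k=5: C(15,5)·0.071^5·0.929^10 = 0.0025942
  k=6: C(15,6)·0.071^6·0.929^9 = 0.0003304
Total = 0.0856475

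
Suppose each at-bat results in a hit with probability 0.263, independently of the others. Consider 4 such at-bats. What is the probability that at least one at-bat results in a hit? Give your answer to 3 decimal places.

P(at least one) = 1 − P(none) = 1 − (1 − 0.263)^4
= 1 − 0.29503 = 0.70497

0.705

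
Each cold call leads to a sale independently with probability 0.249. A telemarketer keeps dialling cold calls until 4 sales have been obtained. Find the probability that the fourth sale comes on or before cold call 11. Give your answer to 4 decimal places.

0.2839

Finishing within 11 cold calls ⇔ at least 4 successes in the first 11. With X ~ Binomial(11, 0.249), P(Y ≤ 11) = 1 − P(X ≤ 3).
  k=0: C(11,0)·0.249^0·0.751^11 = 0.042859
  k=1: C(11,1)·0.249^1·0.751^10 = 0.156312
  k=2: C(11,2)·0.249^2·0.751^9 = 0.259132
  k=3: C(11,3)·0.249^3·0.751^8 = 0.257752
1 − 0.716054 = 0.283946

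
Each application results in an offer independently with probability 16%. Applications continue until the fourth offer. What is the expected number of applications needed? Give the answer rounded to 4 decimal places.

Y = total applications until the fourth success; negative binomial with r=4, p=0.16.
E[Y] = r / p = 4 / 0.16 = 25.000000

25.0000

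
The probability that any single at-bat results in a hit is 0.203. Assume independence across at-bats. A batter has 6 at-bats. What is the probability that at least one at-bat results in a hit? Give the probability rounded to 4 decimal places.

P(at least one) = 1 − P(none) = 1 − (1 − 0.203)^6
= 1 − 0.256301 = 0.743699

0.7437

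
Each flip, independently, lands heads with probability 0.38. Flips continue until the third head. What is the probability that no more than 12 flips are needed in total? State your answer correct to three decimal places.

Finishing within 12 flips ⇔ at least 3 successes in the first 12. With X ~ Binomial(12, 0.38), P(Y ≤ 12) = 1 − P(X ≤ 2).
  k=0: C(12,0)·0.38^0·0.62^12 = 0.00323
  k=1: C(12,1)·0.38^1·0.62^11 = 0.02373
  k=2: C(12,2)·0.38^2·0.62^10 = 0.07999
1 − 0.10694 = 0.89306

0.893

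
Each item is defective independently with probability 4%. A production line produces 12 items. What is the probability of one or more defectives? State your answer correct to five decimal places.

0.38729

P(at least one) = 1 − P(none) = 1 − (1 − 0.04)^12
= 1 − 0.6127098 = 0.3872902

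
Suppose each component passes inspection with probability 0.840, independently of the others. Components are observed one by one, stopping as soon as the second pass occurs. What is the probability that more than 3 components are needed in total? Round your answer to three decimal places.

0.069

Needing more than 3 components ⇔ fewer than 2 successes in the first 3. With X ~ Binomial(3, 0.84), P(Y > 3) = P(X ≤ 1).
  k=0: C(3,0)·0.84^0·0.16^3 = 0.00410
  k=1: C(3,1)·0.84^1·0.16^2 = 0.06451
P(X ≤ 1) = 0.06861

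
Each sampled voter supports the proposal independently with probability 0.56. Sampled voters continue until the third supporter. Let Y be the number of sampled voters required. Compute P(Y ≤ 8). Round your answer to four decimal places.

Finishing within 8 sampled voters ⇔ at least 3 successes in the first 8. With X ~ Binomial(8, 0.56), P(Y ≤ 8) = 1 − P(X ≤ 2).
  k=0: C(8,0)·0.56^0·0.44^8 = 0.001405
  k=1: C(8,1)·0.56^1·0.44^7 = 0.014304
  k=2: C(8,2)·0.56^2·0.44^6 = 0.063716
1 − 0.079425 = 0.920575

0.9206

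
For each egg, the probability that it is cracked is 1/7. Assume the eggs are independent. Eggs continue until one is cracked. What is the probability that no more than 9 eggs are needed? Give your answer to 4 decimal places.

0.7503

Y = number of eggs to the first success; geometric, p = 0.142857.
P(Y ≤ 9) = 1 − (1−p)^9 = 1 − 0.249735 = 0.750265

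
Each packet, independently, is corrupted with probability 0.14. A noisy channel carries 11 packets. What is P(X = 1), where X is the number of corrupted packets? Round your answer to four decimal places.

X ~ Binomial(n=11, p=0.14).
P(X=1) = C(11,1) · p^1 · (1−p)^10
= 11 · 0.14 · 0.2213 = 0.340804

0.3408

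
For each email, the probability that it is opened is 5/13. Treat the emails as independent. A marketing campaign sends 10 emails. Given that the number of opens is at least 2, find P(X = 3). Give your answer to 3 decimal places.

0.242

X ~ Binomial(10, 0.384615). Want P(X=3 | X≥2) = P(X=3) / P(X≥2).
P(X=3) = C(10,3)·0.384615^3·0.615385^7 = 0.22819
P(X≥2) = 1 − 0.00779 − 0.04868 = 0.94353
Ratio = 0.22819 / 0.94353 = 0.24184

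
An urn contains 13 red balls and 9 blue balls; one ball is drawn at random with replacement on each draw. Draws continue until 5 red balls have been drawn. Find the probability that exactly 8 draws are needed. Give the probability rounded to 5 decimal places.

Y = trial on which the fifth success occurs; negative binomial, r=5, p=0.590909.
P(Y=8) = C(7,4) · p^5 · (1−p)^3
= 35 · 0.072045 · 0.068464 = 0.1726358

0.17264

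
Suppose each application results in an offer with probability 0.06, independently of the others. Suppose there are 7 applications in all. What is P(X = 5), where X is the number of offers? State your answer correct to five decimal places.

X ~ Binomial(n=7, p=0.06).
P(X=5) = C(7,5) · p^5 · (1−p)^2
= 21 · 7.776e-07 · 0.8836 = 0.0000144

0.00001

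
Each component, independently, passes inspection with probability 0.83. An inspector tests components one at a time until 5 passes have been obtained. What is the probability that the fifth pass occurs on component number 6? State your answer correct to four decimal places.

0.3348

Y = trial on which the fifth success occurs; negative binomial, r=5, p=0.83.
P(Y=6) = C(5,4) · p^5 · (1−p)^1
= 5 · 0.3939 · 0.17 = 0.334818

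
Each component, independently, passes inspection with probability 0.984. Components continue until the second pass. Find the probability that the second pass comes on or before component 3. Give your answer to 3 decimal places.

Finishing within 3 components ⇔ at least 2 successes in the first 3. With X ~ Binomial(3, 0.984), P(Y ≤ 3) = 1 − P(X ≤ 1).
  k=0: C(3,0)·0.984^0·0.016^3 = 0.00000
  k=1: C(3,1)·0.984^1·0.016^2 = 0.00076
1 − 0.00076 = 0.99924

0.999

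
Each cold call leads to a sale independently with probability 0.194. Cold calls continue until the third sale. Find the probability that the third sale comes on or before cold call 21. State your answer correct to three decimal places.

Finishing within 21 cold calls ⇔ at least 3 successes in the first 21. With X ~ Binomial(21, 0.194), P(Y ≤ 21) = 1 − P(X ≤ 2).
  k=0: C(21,0)·0.194^0·0.806^21 = 0.01079
  k=1: C(21,1)·0.194^1·0.806^20 = 0.05454
  k=2: C(21,2)·0.194^2·0.806^19 = 0.13128
1 − 0.19661 = 0.80339

0.803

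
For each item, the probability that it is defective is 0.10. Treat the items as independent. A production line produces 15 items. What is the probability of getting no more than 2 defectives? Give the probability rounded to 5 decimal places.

X ~ Binomial(15, 0.10); P(X ≤ 2) = Σ C(15,k) p^k (1−p)^(15−k) over k:
  k=0: C(15,0)·0.10^0·0.90^15 = 0.2058911
  k=1: C(15,1)·0.10^1·0.90^14 = 0.3431519
  k=2: C(15,2)·0.10^2·0.90^13 = 0.2668959
Total = 0.8159389

0.81594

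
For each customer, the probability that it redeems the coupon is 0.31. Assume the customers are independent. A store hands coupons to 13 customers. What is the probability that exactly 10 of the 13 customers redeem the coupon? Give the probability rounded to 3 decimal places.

0.001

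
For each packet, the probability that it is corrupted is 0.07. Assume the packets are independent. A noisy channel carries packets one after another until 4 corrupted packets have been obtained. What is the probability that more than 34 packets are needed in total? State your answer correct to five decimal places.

Needing more than 34 packets ⇔ fewer than 4 successes in the first 34. With X ~ Binomial(34, 0.07), P(Y > 34) = P(X ≤ 3).
  k=0: C(34,0)·0.07^0·0.93^34 = 0.0848048
  k=1: C(34,1)·0.07^1·0.93^33 = 0.2170272
  k=2: C(34,2)·0.07^2·0.93^32 = 0.2695338
  k=3: C(34,3)·0.07^3·0.93^31 = 0.2163999
P(X ≤ 3) = 0.7877658

0.78777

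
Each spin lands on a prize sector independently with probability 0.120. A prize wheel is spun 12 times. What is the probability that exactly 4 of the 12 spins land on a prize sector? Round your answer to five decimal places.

0.03691

X ~ Binomial(n=12, p=0.12).
P(X=4) = C(12,4) · p^4 · (1−p)^8
= 495 · 0.00020736 · 0.35963 = 0.0369140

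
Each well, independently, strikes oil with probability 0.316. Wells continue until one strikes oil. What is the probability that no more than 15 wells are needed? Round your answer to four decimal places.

0.9966

Y = number of wells to the first success; geometric, p = 0.316.
P(Y ≤ 15) = 1 − (1−p)^15 = 1 − 0.003356 = 0.996644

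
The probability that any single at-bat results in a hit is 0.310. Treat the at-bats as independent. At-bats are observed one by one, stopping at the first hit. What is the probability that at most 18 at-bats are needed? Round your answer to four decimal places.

Y = number of at-bats to the first success; geometric, p = 0.31.
P(Y ≤ 18) = 1 − (1−p)^18 = 1 − 0.001257 = 0.998743

0.9987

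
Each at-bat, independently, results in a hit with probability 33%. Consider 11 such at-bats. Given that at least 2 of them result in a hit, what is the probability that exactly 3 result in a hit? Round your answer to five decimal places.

0.26126

X ~ Binomial(11, 0.33). Want P(X=3 | X≥2) = P(X=3) / P(X≥2).
P(X=3) = C(11,3)·0.33^3·0.67^8 = 0.2407821
P(X≥2) = 1 − 0.0122130 − 0.0661690 = 0.9216180
Ratio = 0.2407821 / 0.9216180 = 0.2612602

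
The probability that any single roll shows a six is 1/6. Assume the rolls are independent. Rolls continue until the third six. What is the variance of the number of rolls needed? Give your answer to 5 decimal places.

90.00000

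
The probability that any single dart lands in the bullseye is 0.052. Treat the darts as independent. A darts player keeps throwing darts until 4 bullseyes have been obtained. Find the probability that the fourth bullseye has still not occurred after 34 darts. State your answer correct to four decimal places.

Needing more than 34 darts ⇔ fewer than 4 successes in the first 34. With X ~ Binomial(34, 0.052), P(Y > 34) = P(X ≤ 3).
  k=0: C(34,0)·0.052^0·0.948^34 = 0.162736
  k=1: C(34,1)·0.052^1·0.948^33 = 0.303499
  k=2: C(34,2)·0.052^2·0.948^32 = 0.274686
  k=3: C(34,3)·0.052^3·0.948^31 = 0.160716
P(X ≤ 3) = 0.901637

0.9016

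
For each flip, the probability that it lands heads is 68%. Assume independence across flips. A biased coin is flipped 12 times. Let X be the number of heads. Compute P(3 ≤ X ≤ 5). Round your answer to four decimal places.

X ~ Binomial(12, 0.68); P(3 ≤ X ≤ 5) = Σ C(12,k) p^k (1−p)^(12−k) over k:
  k=3: C(12,3)·0.68^3·0.32^9 = 0.002434
  k=4: C(12,4)·0.68^4·0.32^8 = 0.011637
  k=5: C(12,5)·0.68^5·0.32^7 = 0.039566
Total = 0.053637

0.0536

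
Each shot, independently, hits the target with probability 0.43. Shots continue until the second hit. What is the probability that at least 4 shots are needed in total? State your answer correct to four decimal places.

0.6043

Needing more than 3 shots ⇔ fewer than 2 successes in the first 3. With X ~ Binomial(3, 0.43), P(Y > 3) = P(X ≤ 1).
  k=0: C(3,0)·0.43^0·0.57^3 = 0.185193
  k=1: C(3,1)·0.43^1·0.57^2 = 0.419121
P(X ≤ 1) = 0.604314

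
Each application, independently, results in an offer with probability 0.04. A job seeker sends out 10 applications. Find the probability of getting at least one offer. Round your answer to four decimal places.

0.3352

P(at least one) = 1 − P(none) = 1 − (1 − 0.04)^10
= 1 − 0.664833 = 0.335167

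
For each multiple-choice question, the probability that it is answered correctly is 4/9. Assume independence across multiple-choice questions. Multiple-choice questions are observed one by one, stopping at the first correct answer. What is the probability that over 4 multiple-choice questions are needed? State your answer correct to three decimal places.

0.095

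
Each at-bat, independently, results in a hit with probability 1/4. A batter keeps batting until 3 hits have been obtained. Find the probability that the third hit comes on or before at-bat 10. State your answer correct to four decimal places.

0.4744

Finishing within 10 at-bats ⇔ at least 3 successes in the first 10. With X ~ Binomial(10, 0.25), P(Y ≤ 10) = 1 − P(X ≤ 2).
  k=0: C(10,0)·0.25^0·0.75^10 = 0.056314
  k=1: C(10,1)·0.25^1·0.75^9 = 0.187712
  k=2: C(10,2)·0.25^2·0.75^8 = 0.281568
1 − 0.525593 = 0.474407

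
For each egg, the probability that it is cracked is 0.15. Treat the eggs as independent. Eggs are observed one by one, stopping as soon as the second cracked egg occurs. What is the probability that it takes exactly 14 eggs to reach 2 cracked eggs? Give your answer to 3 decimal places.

0.042

Y = trial on which the second success occurs; negative binomial, r=2, p=0.15.
P(Y=14) = C(13,1) · p^2 · (1−p)^12
= 13 · 0.0225 · 0.14224 = 0.04161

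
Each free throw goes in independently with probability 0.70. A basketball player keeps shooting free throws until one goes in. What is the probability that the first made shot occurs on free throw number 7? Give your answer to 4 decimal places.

Geometric (trials to first success), p = 0.70.
P(Y = 7) = (1−p)^6 · p = 0.000729 · 0.70 = 0.000510

0.0005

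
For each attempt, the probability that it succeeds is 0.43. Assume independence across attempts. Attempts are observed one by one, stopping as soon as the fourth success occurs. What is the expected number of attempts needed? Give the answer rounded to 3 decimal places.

Y = total attempts until the fourth success; negative binomial with r=4, p=0.43.
E[Y] = r / p = 4 / 0.43 = 9.30233

9.302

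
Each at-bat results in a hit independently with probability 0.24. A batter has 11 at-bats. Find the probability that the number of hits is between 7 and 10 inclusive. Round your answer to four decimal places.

0.0059

X ~ Binomial(11, 0.24); P(7 ≤ X ≤ 10) = Σ C(11,k) p^k (1−p)^(11−k) over k:
  k=7: C(11,7)·0.24^7·0.76^4 = 0.005049
  k=8: C(11,8)·0.24^8·0.76^3 = 0.000797
  k=9: C(11,9)·0.24^9·0.76^2 = 0.000084
  k=10: C(11,10)·0.24^10·0.76^1 = 0.000005
Total = 0.005936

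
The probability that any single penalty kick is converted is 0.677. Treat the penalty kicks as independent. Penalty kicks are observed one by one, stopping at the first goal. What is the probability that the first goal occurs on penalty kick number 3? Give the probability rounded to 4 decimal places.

Geometric (trials to first success), p = 0.677.
P(Y = 3) = (1−p)^2 · p = 0.10433 · 0.677 = 0.070631

0.0706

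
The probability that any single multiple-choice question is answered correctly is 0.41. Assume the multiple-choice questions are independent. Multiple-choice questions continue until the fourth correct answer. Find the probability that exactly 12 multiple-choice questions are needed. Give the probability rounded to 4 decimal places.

0.0685

Y = trial on which the fourth success occurs; negative binomial, r=4, p=0.41.
P(Y=12) = C(11,3) · p^4 · (1−p)^8
= 165 · 0.028258 · 0.014683 = 0.068460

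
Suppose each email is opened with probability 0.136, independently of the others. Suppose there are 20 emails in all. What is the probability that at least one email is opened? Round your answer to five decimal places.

P(at least one) = 1 − P(none) = 1 − (1 − 0.136)^20
= 1 − 0.0537372 = 0.9462628

0.94626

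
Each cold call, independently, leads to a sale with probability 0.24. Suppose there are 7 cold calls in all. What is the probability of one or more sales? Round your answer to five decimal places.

P(at least one) = 1 − P(none) = 1 − (1 − 0.24)^7
= 1 − 0.1464519 = 0.8535481

0.85355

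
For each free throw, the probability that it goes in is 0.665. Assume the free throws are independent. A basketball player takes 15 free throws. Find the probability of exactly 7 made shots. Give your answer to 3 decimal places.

0.059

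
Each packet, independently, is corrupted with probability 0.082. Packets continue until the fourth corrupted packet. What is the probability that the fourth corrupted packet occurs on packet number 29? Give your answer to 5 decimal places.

Y = trial on which the fourth success occurs; negative binomial, r=4, p=0.082.
P(Y=29) = C(28,3) · p^4 · (1−p)^25
= 3276 · 4.5212e-05 · 0.11778 = 0.0174448

0.01744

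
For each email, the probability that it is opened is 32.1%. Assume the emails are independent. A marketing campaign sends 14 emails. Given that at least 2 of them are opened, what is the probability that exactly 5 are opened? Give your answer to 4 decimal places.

0.2166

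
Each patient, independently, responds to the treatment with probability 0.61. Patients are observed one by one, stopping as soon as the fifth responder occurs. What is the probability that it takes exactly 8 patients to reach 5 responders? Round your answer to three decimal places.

0.175

Y = trial on which the fifth success occurs; negative binomial, r=5, p=0.61.
P(Y=8) = C(7,4) · p^5 · (1−p)^3
= 35 · 0.08446 · 0.059319 = 0.17535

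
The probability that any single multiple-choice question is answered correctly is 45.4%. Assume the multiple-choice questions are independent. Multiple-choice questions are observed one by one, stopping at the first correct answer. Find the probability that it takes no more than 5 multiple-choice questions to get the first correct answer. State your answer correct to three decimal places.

0.951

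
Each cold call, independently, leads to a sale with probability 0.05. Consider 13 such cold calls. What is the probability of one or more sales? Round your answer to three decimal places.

P(at least one) = 1 − P(none) = 1 − (1 − 0.05)^13
= 1 − 0.51334 = 0.48666

0.487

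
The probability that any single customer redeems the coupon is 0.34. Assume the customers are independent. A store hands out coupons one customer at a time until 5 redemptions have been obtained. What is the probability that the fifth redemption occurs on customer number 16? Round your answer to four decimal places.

0.0642

Y = trial on which the fifth success occurs; negative binomial, r=5, p=0.34.
P(Y=16) = C(15,4) · p^5 · (1−p)^11
= 1365 · 0.0045435 · 0.010351 = 0.064196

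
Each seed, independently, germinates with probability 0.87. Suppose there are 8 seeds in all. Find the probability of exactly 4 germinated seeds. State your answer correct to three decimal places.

0.011

X ~ Binomial(n=8, p=0.87).
P(X=4) = C(8,4) · p^4 · (1−p)^4
= 70 · 0.5729 · 0.00028561 = 0.01145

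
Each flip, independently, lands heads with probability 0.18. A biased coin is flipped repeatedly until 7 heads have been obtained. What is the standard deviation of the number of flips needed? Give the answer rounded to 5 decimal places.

13.31017

Y = total flips until the seventh success; negative binomial with r=7, p=0.18.
SD(Y) = √[r(1−p)/p²] = √(177.1604938) = 13.3101651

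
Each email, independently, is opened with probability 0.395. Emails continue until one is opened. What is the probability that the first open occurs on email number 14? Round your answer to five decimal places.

0.00057

Geometric (trials to first success), p = 0.395.
P(Y = 14) = (1−p)^13 · p = 0.0014549 · 0.395 = 0.0005747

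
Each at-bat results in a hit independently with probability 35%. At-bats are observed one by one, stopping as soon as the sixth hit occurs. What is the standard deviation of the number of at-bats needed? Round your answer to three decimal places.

5.642

Y = total at-bats until the sixth success; negative binomial with r=6, p=0.35.
SD(Y) = √[r(1−p)/p²] = √(31.83673) = 5.64241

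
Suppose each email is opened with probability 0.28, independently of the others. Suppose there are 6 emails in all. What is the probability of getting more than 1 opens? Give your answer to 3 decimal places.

X ~ Binomial(6, 0.28); P(X ≥ 2) = Σ C(6,k) p^k (1−p)^(6−k) over k:
  k=2: C(6,2)·0.28^2·0.72^4 = 0.31604
  k=3: C(6,3)·0.28^3·0.72^3 = 0.16387
  k=4: C(6,4)·0.28^4·0.72^2 = 0.04780
  k=5: C(6,5)·0.28^5·0.72^1 = 0.00743
  k=6: C(6,6)·0.28^6·0.72^0 = 0.00048
Total = 0.53562

0.536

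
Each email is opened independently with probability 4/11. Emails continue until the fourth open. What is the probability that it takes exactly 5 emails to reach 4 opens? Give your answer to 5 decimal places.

0.04451

Y = trial on which the fourth success occurs; negative binomial, r=4, p=0.363636.
P(Y=5) = C(4,3) · p^4 · (1−p)^1
= 4 · 0.017485 · 0.63636 = 0.0445076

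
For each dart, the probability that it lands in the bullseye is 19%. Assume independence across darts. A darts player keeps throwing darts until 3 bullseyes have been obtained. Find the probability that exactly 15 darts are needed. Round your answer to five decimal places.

Y = trial on which the third success occurs; negative binomial, r=3, p=0.19.
P(Y=15) = C(14,2) · p^3 · (1−p)^12
= 91 · 0.006859 · 0.079766 = 0.0497877

0.04979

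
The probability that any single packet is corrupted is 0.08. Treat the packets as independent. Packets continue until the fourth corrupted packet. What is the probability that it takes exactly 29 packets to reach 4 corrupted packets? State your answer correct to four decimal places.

0.0167

Y = trial on which the fourth success occurs; negative binomial, r=4, p=0.08.
P(Y=29) = C(28,3) · p^4 · (1−p)^25
= 3276 · 4.096e-05 · 0.12436 = 0.016688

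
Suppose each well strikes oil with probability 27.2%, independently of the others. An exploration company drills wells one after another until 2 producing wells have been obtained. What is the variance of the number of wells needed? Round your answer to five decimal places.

19.67993

Y = total wells until the second success; negative binomial with r=2, p=0.272.
Var(Y) = r(1−p)/p² = 2·0.728 / 0.272² = 19.6799308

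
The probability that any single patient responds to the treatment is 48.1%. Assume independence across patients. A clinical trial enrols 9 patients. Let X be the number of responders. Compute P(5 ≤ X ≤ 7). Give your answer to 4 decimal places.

0.4386

X ~ Binomial(9, 0.481); P(5 ≤ X ≤ 7) = Σ C(9,k) p^k (1−p)^(9−k) over k:
  k=5: C(9,5)·0.481^5·0.519^4 = 0.235378
  k=6: C(9,6)·0.481^6·0.519^3 = 0.145429
  k=7: C(9,7)·0.481^7·0.519^2 = 0.057763
Total = 0.438570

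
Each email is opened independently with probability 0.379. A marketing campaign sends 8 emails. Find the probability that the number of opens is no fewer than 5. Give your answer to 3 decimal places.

X ~ Binomial(8, 0.379); P(X ≥ 5) = Σ C(8,k) p^k (1−p)^(8−k) over k:
  k=5: C(8,5)·0.379^5·0.621^3 = 0.10487
  k=6: C(8,6)·0.379^6·0.621^2 = 0.03200
  k=7: C(8,7)·0.379^7·0.621^1 = 0.00558
  k=8: C(8,8)·0.379^8·0.621^0 = 0.00043
Total = 0.14288

0.143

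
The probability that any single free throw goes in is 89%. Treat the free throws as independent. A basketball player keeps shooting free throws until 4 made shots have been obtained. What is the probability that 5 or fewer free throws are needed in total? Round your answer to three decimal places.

0.903

Finishing within 5 free throws ⇔ at least 4 successes in the first 5. With X ~ Binomial(5, 0.89), P(Y ≤ 5) = 1 − P(X ≤ 3).
  k=0: C(5,0)·0.89^0·0.11^5 = 0.00002
  k=1: C(5,1)·0.89^1·0.11^4 = 0.00065
  k=2: C(5,2)·0.89^2·0.11^3 = 0.01054
  k=3: C(5,3)·0.89^3·0.11^2 = 0.08530
1 − 0.09651 = 0.90349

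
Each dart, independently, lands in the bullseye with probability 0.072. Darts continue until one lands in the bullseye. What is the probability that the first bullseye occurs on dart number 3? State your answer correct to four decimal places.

0.0620

Geometric (trials to first success), p = 0.072.
P(Y = 3) = (1−p)^2 · p = 0.86118 · 0.072 = 0.062005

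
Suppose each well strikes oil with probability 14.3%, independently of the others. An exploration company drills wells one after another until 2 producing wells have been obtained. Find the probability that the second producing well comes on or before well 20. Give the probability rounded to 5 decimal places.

Finishing within 20 wells ⇔ at least 2 successes in the first 20. With X ~ Binomial(20, 0.143), P(Y ≤ 20) = 1 − P(X ≤ 1).
  k=0: C(20,0)·0.143^0·0.857^20 = 0.0456685
  k=1: C(20,1)·0.143^1·0.857^19 = 0.1524059
1 − 0.1980743 = 0.8019257

0.80193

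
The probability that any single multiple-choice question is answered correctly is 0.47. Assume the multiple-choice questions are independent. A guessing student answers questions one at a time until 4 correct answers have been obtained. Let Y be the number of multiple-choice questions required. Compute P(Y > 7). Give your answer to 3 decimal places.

0.565

Needing more than 7 multiple-choice questions ⇔ fewer than 4 successes in the first 7. With X ~ Binomial(7, 0.47), P(Y > 7) = P(X ≤ 3).
  k=0: C(7,0)·0.47^0·0.53^7 = 0.01175
  k=1: C(7,1)·0.47^1·0.53^6 = 0.07292
  k=2: C(7,2)·0.47^2·0.53^5 = 0.19400
  k=3: C(7,3)·0.47^3·0.53^4 = 0.28672
P(X ≤ 3) = 0.56539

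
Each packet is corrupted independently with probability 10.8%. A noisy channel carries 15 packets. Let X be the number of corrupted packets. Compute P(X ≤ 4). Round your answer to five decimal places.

0.98259

X ~ Binomial(15, 0.108); P(X ≤ 4) = Σ C(15,k) p^k (1−p)^(15−k) over k:
  k=0: C(15,0)·0.108^0·0.892^15 = 0.1800830
  k=1: C(15,1)·0.108^1·0.892^14 = 0.3270566
  k=2: C(15,2)·0.108^2·0.892^13 = 0.2771915
  k=3: C(15,3)·0.108^3·0.892^12 = 0.1454323
  k=4: C(15,4)·0.108^4·0.892^11 = 0.0528252
Total = 0.9825887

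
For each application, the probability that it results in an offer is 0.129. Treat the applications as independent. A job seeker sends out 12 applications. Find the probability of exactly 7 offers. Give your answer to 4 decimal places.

0.0002

X ~ Binomial(n=12, p=0.129).
P(X=7) = C(12,7) · p^7 · (1−p)^5
= 792 · 5.9447e-07 · 0.50129 = 0.000236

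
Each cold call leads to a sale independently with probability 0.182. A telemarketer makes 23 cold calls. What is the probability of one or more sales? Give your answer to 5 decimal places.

P(at least one) = 1 − P(none) = 1 − (1 − 0.182)^23
= 1 − 0.0098475 = 0.9901525

0.99015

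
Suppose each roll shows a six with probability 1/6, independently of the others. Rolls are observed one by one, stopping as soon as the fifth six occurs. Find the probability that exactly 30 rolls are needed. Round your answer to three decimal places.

0.032

Y = trial on which the fifth success occurs; negative binomial, r=5, p=0.166667.
P(Y=30) = C(29,4) · p^5 · (1−p)^25
= 23751 · 0.0001286 · 0.010483 = 0.03202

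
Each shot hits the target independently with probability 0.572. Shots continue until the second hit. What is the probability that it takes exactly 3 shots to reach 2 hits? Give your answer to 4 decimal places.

0.2801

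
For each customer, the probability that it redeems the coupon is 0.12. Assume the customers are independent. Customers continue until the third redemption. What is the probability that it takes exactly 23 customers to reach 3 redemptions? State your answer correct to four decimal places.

0.0310

Y = trial on which the third success occurs; negative binomial, r=3, p=0.12.
P(Y=23) = C(22,2) · p^3 · (1−p)^20
= 231 · 0.001728 · 0.077563 = 0.030961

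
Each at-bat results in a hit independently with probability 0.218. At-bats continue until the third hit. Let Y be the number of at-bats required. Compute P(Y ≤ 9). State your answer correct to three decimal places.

Finishing within 9 at-bats ⇔ at least 3 successes in the first 9. With X ~ Binomial(9, 0.218), P(Y ≤ 9) = 1 − P(X ≤ 2).
  k=0: C(9,0)·0.218^0·0.782^9 = 0.10936
  k=1: C(9,1)·0.218^1·0.782^8 = 0.27438
  k=2: C(9,2)·0.218^2·0.782^7 = 0.30596
1 − 0.68970 = 0.31030

0.310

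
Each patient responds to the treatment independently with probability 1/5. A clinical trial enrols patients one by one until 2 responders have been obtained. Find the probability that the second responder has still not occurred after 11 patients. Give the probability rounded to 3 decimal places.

0.322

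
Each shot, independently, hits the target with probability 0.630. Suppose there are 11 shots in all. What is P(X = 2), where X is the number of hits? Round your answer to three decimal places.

0.003

X ~ Binomial(n=11, p=0.63).
P(X=2) = C(11,2) · p^2 · (1−p)^9
= 55 · 0.3969 · 0.00012996 = 0.00284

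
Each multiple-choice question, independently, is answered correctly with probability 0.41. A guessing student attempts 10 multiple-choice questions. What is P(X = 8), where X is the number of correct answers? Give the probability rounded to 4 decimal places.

X ~ Binomial(n=10, p=0.41).
P(X=8) = C(10,8) · p^8 · (1−p)^2
= 45 · 0.00079849 · 0.3481 = 0.012508

0.0125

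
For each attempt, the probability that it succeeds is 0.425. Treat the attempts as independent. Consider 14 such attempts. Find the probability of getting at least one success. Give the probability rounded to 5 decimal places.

P(at least one) = 1 − P(none) = 1 − (1 − 0.425)^14
= 1 − 0.0004319 = 0.9995681

0.99957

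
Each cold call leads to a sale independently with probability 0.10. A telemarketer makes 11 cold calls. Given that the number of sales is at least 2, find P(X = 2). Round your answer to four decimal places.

0.7041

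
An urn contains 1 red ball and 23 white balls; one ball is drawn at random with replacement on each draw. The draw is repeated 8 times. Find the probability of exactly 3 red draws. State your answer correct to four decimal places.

X ~ Binomial(n=8, p=0.041667).
P(X=3) = C(8,3) · p^3 · (1−p)^5
= 56 · 7.2338e-05 · 0.80832 = 0.003274

0.0033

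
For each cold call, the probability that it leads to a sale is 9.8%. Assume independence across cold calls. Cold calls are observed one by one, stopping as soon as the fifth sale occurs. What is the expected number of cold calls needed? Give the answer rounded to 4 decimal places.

51.0204

Y = total cold calls until the fifth success; negative binomial with r=5, p=0.098.
E[Y] = r / p = 5 / 0.098 = 51.020408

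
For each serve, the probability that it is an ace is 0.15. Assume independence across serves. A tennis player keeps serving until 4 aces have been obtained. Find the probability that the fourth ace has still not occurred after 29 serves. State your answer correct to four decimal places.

0.3487

Needing more than 29 serves ⇔ fewer than 4 successes in the first 29. With X ~ Binomial(29, 0.15), P(Y > 29) = P(X ≤ 3).
  k=0: C(29,0)·0.15^0·0.85^29 = 0.008977
  k=1: C(29,1)·0.15^1·0.85^28 = 0.045943
  k=2: C(29,2)·0.15^2·0.85^27 = 0.113506
  k=3: C(29,3)·0.15^3·0.85^26 = 0.180275
P(X ≤ 3) = 0.348701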